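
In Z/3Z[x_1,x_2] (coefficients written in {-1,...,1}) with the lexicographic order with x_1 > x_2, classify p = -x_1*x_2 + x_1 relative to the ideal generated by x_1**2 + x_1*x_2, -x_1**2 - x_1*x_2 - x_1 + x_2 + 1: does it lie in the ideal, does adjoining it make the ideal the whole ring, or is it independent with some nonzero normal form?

First compute the reduced Gröbner basis of I by Buchberger's algorithm.
f_1 = x_1**2 + x_1*x_2, LT = x_1**2.
f_2 = -x_1**2 - x_1*x_2 - x_1 + x_2 + 1, LT = x_1**2.

S(f_1,f_2): lcm = x_1**2. S = -x_1 + x_2 + 1.
  leading term x_1: no divisor's leading term divides it; move -x_1 to the remainder.
  leading term x_2: no divisor's leading term divides it; move x_2 to the remainder.
  leading term 1: no divisor's leading term divides it; move 1 to the remainder.
  remainder -x_1 + x_2 + 1 ≠ 0; add h_3 = -x_1 + x_2 + 1 to the basis.

S(f_1,h_3): lcm = x_1**2. S = -x_1*x_2 + x_1.
  leading term x_1*x_2: subtract (x_2)·h_3 from -x_1*x_2 + x_1 → x_1 - x_2**2 - x_2
  leading term x_1: subtract (-1)·h_3 from x_1 - x_2**2 - x_2 → -x_2**2 + 1
  leading term x_2**2: no divisor's leading term divides it; move -x_2**2 to the remainder.
  leading term 1: no divisor's leading term divides it; move 1 to the remainder.
  remainder -x_2**2 + 1 ≠ 0; add h_4 = -x_2**2 + 1 to the basis.

S(f_2,h_3): lcm = x_1**2. S = -x_1*x_2 - x_1 - x_2 - 1.
  leading term x_1*x_2: subtract (x_2)·h_3 from -x_1*x_2 - x_1 - x_2 - 1 → -x_1 - x_2**2 + x_2 - 1
  leading term x_1: subtract (1)·h_3 from -x_1 - x_2**2 + x_2 - 1 → -x_2**2 + 1
  leading term x_2**2: subtract (1)·h_4 from -x_2**2 + 1 → 0
  remainder 0.

S(f_1,h_4): leading monomials are coprime, so the S-polynomial reduces to 0 (Buchberger's first criterion).
S(f_2,h_4): leading monomials are coprime, so the S-polynomial reduces to 0 (Buchberger's first criterion).
S(h_3,h_4): leading monomials are coprime, so the S-polynomial reduces to 0 (Buchberger's first criterion).
Every S-polynomial of the final basis reduces to 0, so we have a Gröbner basis.
Inter-reduce: drop elements whose leading term is divisible by another's, tail-reduce, and make monic.
Reduced Gröbner basis: {x_1 - x_2 - 1, x_2**2 - 1}.
Label its elements g_1 = x_1 - x_2 - 1, g_2 = x_2**2 - 1.

Reduce p = -x_1*x_2 + x_1 modulo G:
  leading term x_1*x_2: subtract (-x_2)·g_1 from -x_1*x_2 + x_1 → x_1 - x_2**2 - x_2
  leading term x_1: subtract (1)·g_1 from x_1 - x_2**2 - x_2 → -x_2**2 + 1
  leading term x_2**2: subtract (-1)·g_2 from -x_2**2 + 1 → 0
  normal form = 0.
Since the normal form is 0, p ∈ I.

-x_1*x_2 + x_1 lies in I (it reduces to 0).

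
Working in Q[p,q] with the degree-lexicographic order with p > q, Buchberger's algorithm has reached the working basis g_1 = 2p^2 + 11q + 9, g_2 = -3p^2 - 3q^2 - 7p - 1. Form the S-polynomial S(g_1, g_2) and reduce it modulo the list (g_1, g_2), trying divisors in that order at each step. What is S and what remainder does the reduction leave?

lcm(LM(g_1), LM(g_2)) = p^2.
S = (lcm/LT(g_1))·g_1 − (lcm/LT(g_2))·g_2 = -q^2 - 7/3p + 11/2q + 25/6.
Reduce S modulo (g_1, g_2) in that order:
  leading term q^2: no divisor's leading term divides it; move -q^2 to the remainder.
  leading term p: no divisor's leading term divides it; move -7/3p to the remainder.
  leading term q: no divisor's leading term divides it; move 11/2q to the remainder.
  leading term 1: no divisor's leading term divides it; move 25/6 to the remainder.
The remainder -q^2 - 7/3p + 11/2q + 25/6 is nonzero, so it would be added as the next basis element.

S(g_1, g_2) = -q^2 - 7/3p + 11/2q + 25/6; remainder on division = -q^2 - 7/3p + 11/2q + 25/6.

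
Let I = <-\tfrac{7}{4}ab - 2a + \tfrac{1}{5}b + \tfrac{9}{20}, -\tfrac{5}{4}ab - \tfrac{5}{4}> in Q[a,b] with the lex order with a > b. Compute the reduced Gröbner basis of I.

G = {a - \tfrac{1}{10}b - \tfrac{11}{10}, b^{2} + 11b + 10}

f_1 = -\tfrac{7}{4}ab - 2a + \tfrac{1}{5}b + \tfrac{9}{20}, LT = ab.
f_2 = -\tfrac{5}{4}ab - \tfrac{5}{4}, LT = ab.

S(f_1,f_2): lcm = ab. S = \tfrac{8}{7}a - \tfrac{4}{35}b - \tfrac{44}{35}.
  leading term a: no divisor's leading term divides it; move \tfrac{8}{7}a to the remainder.
  leading term b: no divisor's leading term divides it; move -\tfrac{4}{35}b to the remainder.
  leading term 1: no divisor's leading term divides it; move -\tfrac{44}{35} to the remainder.
  remainder \tfrac{8}{7}a - \tfrac{4}{35}b - \tfrac{44}{35} ≠ 0; add g_3 = \tfrac{8}{7}a - \tfrac{4}{35}b - \tfrac{44}{35} to the basis.

S(f_1,g_3): lcm = ab. S = \tfrac{8}{7}a + \tfrac{1}{10}b^{2} + \tfrac{69}{70}b - \tfrac{9}{35}.
  leading term a: subtract (1)·g_3 from \tfrac{8}{7}a + \tfrac{1}{10}b^{2} + \tfrac{69}{70}b - \tfrac{9}{35} → \tfrac{1}{10}b^{2} + \tfrac{11}{10}b + 1
  leading term b^{2}: no divisor's leading term divides it; move \tfrac{1}{10}b^{2} to the remainder.
  leading term b: no divisor's leading term divides it; move \tfrac{11}{10}b to the remainder.
  leading term 1: no divisor's leading term divides it; move 1 to the remainder.
  remainder \tfrac{1}{10}b^{2} + \tfrac{11}{10}b + 1 ≠ 0; add g_4 = \tfrac{1}{10}b^{2} + \tfrac{11}{10}b + 1 to the basis.

The other S-polynomials (S(f_2,g_3), S(f_1,g_4), S(f_2,g_4), S(g_3,g_4)) all reduce to 0 modulo the current basis, so we have a Gröbner basis.
Inter-reduce: drop elements whose leading term is divisible by another's, tail-reduce, and make monic.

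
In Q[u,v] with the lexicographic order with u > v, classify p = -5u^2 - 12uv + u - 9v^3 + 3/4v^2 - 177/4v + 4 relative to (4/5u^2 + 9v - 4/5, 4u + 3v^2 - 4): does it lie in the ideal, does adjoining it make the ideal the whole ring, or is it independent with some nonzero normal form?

First compute the reduced Gröbner basis of I by Buchberger's algorithm.
f_1 = 4/5u^2 + 9v - 4/5, LT = u^2.
f_2 = 4u + 3v^2 - 4, LT = u.

S(f_1,f_2): lcm = u^2. S = -3/4uv^2 + u + 45/4v - 1.
  leading term uv^2: subtract (-3/16v^2)·f_2 from -3/4uv^2 + u + 45/4v - 1 → u + 9/16v^4 - 3/4v^2 + 45/4v - 1
  leading term u: subtract (1/4)·f_2 from u + 9/16v^4 - 3/4v^2 + 45/4v - 1 → 9/16v^4 - 3/2v^2 + 45/4v
  leading term v^4: no divisor's leading term divides it; move 9/16v^4 to the remainder.
  leading term v^2: no divisor's leading term divides it; move -3/2v^2 to the remainder.
  leading term v: no divisor's leading term divides it; move 45/4v to the remainder.
  remainder 9/16v^4 - 3/2v^2 + 45/4v ≠ 0; add h_3 = 9/16v^4 - 3/2v^2 + 45/4v to the basis.

The other S-polynomials (S(f_1,h_3), S(f_2,h_3)) all reduce to 0 modulo the current basis, so we have a Gröbner basis.
Inter-reduce: drop elements whose leading term is divisible by another's, tail-reduce, and make monic.
Reduced Gröbner basis: {u + 3/4v^2 - 1, v^4 - 8/3v^2 + 20v}.
Label its elements g_1 = u + 3/4v^2 - 1, g_2 = v^4 - 8/3v^2 + 20v.

Reduce p = -5u^2 - 12uv + u - 9v^3 + 3/4v^2 - 177/4v + 4 modulo G:
  leading term u^2: subtract (-5u)·g_1 from -5u^2 - 12uv + u - 9v^3 + 3/4v^2 - 177/4v + 4 → 15/4uv^2 - 12uv - 4u - 9v^3 + 3/4v^2 - 177/4v + 4
  leading term uv^2: subtract (15/4v^2)·g_1 from 15/4uv^2 - 12uv - 4u - 9v^3 + 3/4v^2 - 177/4v + 4 → -12uv - 4u - 45/16v^4 - 9v^3 + 9/2v^2 - 177/4v + 4
  leading term uv: subtract (-12v)·g_1 from -12uv - 4u - 45/16v^4 - 9v^3 + 9/2v^2 - 177/4v + 4 → -4u - 45/16v^4 + 9/2v^2 - 225/4v + 4
  leading term u: subtract (-4)·g_1 from -4u - 45/16v^4 + 9/2v^2 - 225/4v + 4 → -45/16v^4 + 15/2v^2 - 225/4v
  leading term v^4: subtract (-45/16)·g_2 from -45/16v^4 + 15/2v^2 - 225/4v → 0
  normal form = 0.
Since the normal form is 0, p ∈ I.

Ideal membership is decidable via reduction modulo a Gröbner basis.

-5u^2 - 12uv + u - 9v^3 + 3/4v^2 - 177/4v + 4 lies in I (it reduces to 0).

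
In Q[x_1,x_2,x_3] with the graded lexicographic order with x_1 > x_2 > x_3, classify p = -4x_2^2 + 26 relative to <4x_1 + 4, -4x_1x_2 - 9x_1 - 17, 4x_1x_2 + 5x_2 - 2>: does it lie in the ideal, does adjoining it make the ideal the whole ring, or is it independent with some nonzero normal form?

First compute the reduced Gröbner basis of I by Buchberger's algorithm.
f_1 = 4x_1 + 4, LT = x_1.
f_2 = -4x_1x_2 - 9x_1 - 17, LT = x_1x_2.
f_3 = 4x_1x_2 + 5x_2 - 2, LT = x_1x_2.

S(f_1,f_2): lcm = x_1x_2. S = -9/4x_1 + x_2 - 17/4.
  leading term x_1: subtract (-9/16)·f_1 from -9/4x_1 + x_2 - 17/4 → x_2 - 2
  leading term x_2: no divisor's leading term divides it; move x_2 to the remainder.
  leading term 1: no divisor's leading term divides it; move -2 to the remainder.
  remainder x_2 - 2 ≠ 0; add h_4 = x_2 - 2 to the basis.

The other S-polynomials (S(f_1,f_3), S(f_2,f_3), S(f_1,h_4), S(f_2,h_4), S(f_3,h_4)) all reduce to 0 modulo the current basis, so we have a Gröbner basis.
Inter-reduce: drop elements whose leading term is divisible by another's, tail-reduce, and make monic.
Reduced Gröbner basis: {x_1 + 1, x_2 - 2}.
Label its elements g_1 = x_1 + 1, g_2 = x_2 - 2.

Reduce p = -4x_2^2 + 26 modulo G:
  leading term x_2^2: subtract (-4x_2)·g_2 from -4x_2^2 + 26 → -8x_2 + 26
  leading term x_2: subtract (-8)·g_2 from -8x_2 + 26 → 10
  leading term 1: no divisor's leading term divides it; move 10 to the remainder.
  normal form = 10.
The normal form is nonzero, so p ∉ I. Since p minus its normal form lies in I, I + (p) = I + (r) where r = 10; decide whether this ideal is the whole ring.
Here r = 10 is a nonzero constant, hence a unit: 1 ∈ I + (p), the Gröbner basis of I + (p) is {1}, and the enlarged system has no common solution — adjoining p is inconsistent.

Adjoining -4x_2^2 + 26 makes the ideal the whole ring: the system is inconsistent.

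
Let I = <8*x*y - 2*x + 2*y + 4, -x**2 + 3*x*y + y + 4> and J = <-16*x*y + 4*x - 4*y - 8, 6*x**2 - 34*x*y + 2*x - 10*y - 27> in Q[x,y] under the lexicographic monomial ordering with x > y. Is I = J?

Since reduced Gröbner bases are canonical representatives of ideals under a given ordering, it suffices to compute and compare them.
Buchberger on the first generating set:
f_1 = 8*x*y - 2*x + 2*y + 4, LT = x*y.
f_2 = -x**2 + 3*x*y + y + 4, LT = x**2.

S(f_1,f_2): lcm = x**2*y. S = -1/4*x**2 + 3*x*y**2 + 1/4*x*y + 1/2*x + y**2 + 4*y.
  leading term x**2: subtract (1/4)·f_2 from -1/4*x**2 + 3*x*y**2 + 1/4*x*y + 1/2*x + y**2 + 4*y → 3*x*y**2 - 1/2*x*y + 1/2*x + y**2 + 15/4*y - 1
  leading term x*y**2: subtract (3/8*y)·f_1 from 3*x*y**2 - 1/2*x*y + 1/2*x + y**2 + 15/4*y - 1 → 1/4*x*y + 1/2*x + 1/4*y**2 + 9/4*y - 1
  leading term x*y: subtract (1/32)·f_1 from 1/4*x*y + 1/2*x + 1/4*y**2 + 9/4*y - 1 → 9/16*x + 1/4*y**2 + 35/16*y - 9/8
  leading term x: no divisor's leading term divides it; move 9/16*x to the remainder.
  leading term y**2: no divisor's leading term divides it; move 1/4*y**2 to the remainder.
  leading term y: no divisor's leading term divides it; move 35/16*y to the remainder.
  leading term 1: no divisor's leading term divides it; move -9/8 to the remainder.
  remainder 9/16*x + 1/4*y**2 + 35/16*y - 9/8 ≠ 0; add g_3 = 9/16*x + 1/4*y**2 + 35/16*y - 9/8 to the basis.

S(f_1,g_3): lcm = x*y. S = -1/4*x - 4/9*y**3 - 35/9*y**2 + 9/4*y + 1/2.
  leading term x: subtract (-4/9)·g_3 from -1/4*x - 4/9*y**3 - 35/9*y**2 + 9/4*y + 1/2 → -4/9*y**3 - 34/9*y**2 + 29/9*y
  leading term y**3: no divisor's leading term divides it; move -4/9*y**3 to the remainder.
  leading term y**2: no divisor's leading term divides it; move -34/9*y**2 to the remainder.
  leading term y: no divisor's leading term divides it; move 29/9*y to the remainder.
  remainder -4/9*y**3 - 34/9*y**2 + 29/9*y ≠ 0; add g_4 = -4/9*y**3 - 34/9*y**2 + 29/9*y to the basis.

The other S-polynomials (S(f_2,g_3), S(f_1,g_4), S(f_2,g_4), S(g_3,g_4)) all reduce to 0 modulo the current basis, so we have a Gröbner basis.
Inter-reduce: drop elements whose leading term is divisible by another's, tail-reduce, and make monic.
Reduced Gröbner basis: {x + 4/9*y**2 + 35/9*y - 2, y**3 + 17/2*y**2 - 29/4*y}.

Buchberger on the second generating set:
h_1 = -16*x*y + 4*x - 4*y - 8, LT = x*y.
h_2 = 6*x**2 - 34*x*y + 2*x - 10*y - 27, LT = x**2.

S(h_1,h_2): lcm = x**2*y. S = -1/4*x**2 + 17/3*x*y**2 - 1/12*x*y + 1/2*x + 5/3*y**2 + 9/2*y.
  leading term x**2: subtract (-1/24)·h_2 from -1/4*x**2 + 17/3*x*y**2 - 1/12*x*y + 1/2*x + 5/3*y**2 + 9/2*y → 17/3*x*y**2 - 3/2*x*y + 7/12*x + 5/3*y**2 + 49/12*y - 9/8
  leading term x*y**2: subtract (-17/48*y)·h_1 from 17/3*x*y**2 - 3/2*x*y + 7/12*x + 5/3*y**2 + 49/12*y - 9/8 → -1/12*x*y + 7/12*x + 1/4*y**2 + 5/4*y - 9/8
  leading term x*y: subtract (1/192)·h_1 from -1/12*x*y + 7/12*x + 1/4*y**2 + 5/4*y - 9/8 → 9/16*x + 1/4*y**2 + 61/48*y - 13/12
  leading term x: no divisor's leading term divides it; move 9/16*x to the remainder.
  leading term y**2: no divisor's leading term divides it; move 1/4*y**2 to the remainder.
  leading term y: no divisor's leading term divides it; move 61/48*y to the remainder.
  leading term 1: no divisor's leading term divides it; move -13/12 to the remainder.
  remainder 9/16*x + 1/4*y**2 + 61/48*y - 13/12 ≠ 0; add k_3 = 9/16*x + 1/4*y**2 + 61/48*y - 13/12 to the basis.

S(h_1,k_3): lcm = x*y. S = -1/4*x - 4/9*y**3 - 61/27*y**2 + 235/108*y + 1/2.
  leading term x: subtract (-4/9)·k_3 from -1/4*x - 4/9*y**3 - 61/27*y**2 + 235/108*y + 1/2 → -4/9*y**3 - 58/27*y**2 + 74/27*y + 1/54
  leading term y**3: no divisor's leading term divides it; move -4/9*y**3 to the remainder.
  leading term y**2: no divisor's leading term divides it; move -58/27*y**2 to the remainder.
  leading term y: no divisor's leading term divides it; move 74/27*y to the remainder.
  leading term 1: no divisor's leading term divides it; move 1/54 to the remainder.
  remainder -4/9*y**3 - 58/27*y**2 + 74/27*y + 1/54 ≠ 0; add k_4 = -4/9*y**3 - 58/27*y**2 + 74/27*y + 1/54 to the basis.

The other S-polynomials (S(h_2,k_3), S(h_1,k_4), S(h_2,k_4), S(k_3,k_4)) all reduce to 0 modulo the current basis, so we have a Gröbner basis.
Inter-reduce: drop elements whose leading term is divisible by another's, tail-reduce, and make monic.
Reduced Gröbner basis: {x + 4/9*y**2 + 61/27*y - 52/27, y**3 + 29/6*y**2 - 37/6*y - 1/24}.

Since the reduced bases disagree, the two ideals are not the same.
The choice of monomial ordering does not affect the verdict — as long as both bases are computed under the same ordering, their equality decides ideal equality.

No, the ideals differ.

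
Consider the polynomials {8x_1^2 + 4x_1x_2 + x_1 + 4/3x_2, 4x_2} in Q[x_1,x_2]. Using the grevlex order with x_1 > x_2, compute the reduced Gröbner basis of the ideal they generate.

G = {x_1^2 + 1/8x_1, x_2}

f_1 = 8x_1^2 + 4x_1x_2 + x_1 + 4/3x_2, LT = x_1^2.
f_2 = 4x_2, LT = x_2.

The S-polynomials (S(f_1,f_2)) all reduce to 0 modulo the current basis, so we have a Gröbner basis.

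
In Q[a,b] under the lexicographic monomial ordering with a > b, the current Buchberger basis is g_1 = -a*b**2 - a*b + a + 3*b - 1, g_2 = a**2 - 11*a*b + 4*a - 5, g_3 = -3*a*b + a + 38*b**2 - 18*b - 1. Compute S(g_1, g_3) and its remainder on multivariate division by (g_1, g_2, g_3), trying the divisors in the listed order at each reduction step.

lcm(LM(g_1), LM(g_3)) = a*b**2.
S = (lcm/LT(g_1))·g_1 − (lcm/LT(g_3))·g_3 = 4/3*a*b - a + 38/3*b**3 - 6*b**2 - 10/3*b + 1.
Reduce S modulo (g_1, g_2, g_3) in that order:
  leading term a*b: subtract (-4/9)·g_3 from 4/3*a*b - a + 38/3*b**3 - 6*b**2 - 10/3*b + 1 → -5/9*a + 38/3*b**3 + 98/9*b**2 - 34/3*b + 5/9
  leading term a: no divisor's leading term divides it; move -5/9*a to the remainder.
  leading term b**3: no divisor's leading term divides it; move 38/3*b**3 to the remainder.
  leading term b**2: no divisor's leading term divides it; move 98/9*b**2 to the remainder.
  leading term b: no divisor's leading term divides it; move -34/3*b to the remainder.
  leading term 1: no divisor's leading term divides it; move 5/9 to the remainder.
The remainder -5/9*a + 38/3*b**3 + 98/9*b**2 - 34/3*b + 5/9 is nonzero, so it would be added as the next basis element.

S(g_1, g_3) = 4/3*a*b - a + 38/3*b**3 - 6*b**2 - 10/3*b + 1; remainder on division = -5/9*a + 38/3*b**3 + 98/9*b**2 - 34/3*b + 5/9.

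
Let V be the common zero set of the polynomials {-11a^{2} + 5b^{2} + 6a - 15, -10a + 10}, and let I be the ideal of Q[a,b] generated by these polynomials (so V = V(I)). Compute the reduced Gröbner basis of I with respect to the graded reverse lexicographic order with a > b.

f_1 = -11a^{2} + 5b^{2} + 6a - 15, LT = a^{2}.
f_2 = -10a + 10, LT = a.

S(f_1,f_2): lcm = a^{2}. S = -\tfrac{5}{11}b^{2} + \tfrac{5}{11}a + \tfrac{15}{11}.
  reduce S modulo (f_1, f_2):
  remainder -\tfrac{5}{11}b^{2} + \tfrac{20}{11} ≠ 0; add g_3 = -\tfrac{5}{11}b^{2} + \tfrac{20}{11} to the basis.

The other S-polynomials (S(f_1,g_3), S(f_2,g_3)) all reduce to 0 modulo the current basis, so we have a Gröbner basis.
Inter-reduce: drop elements whose leading term is divisible by another's, tail-reduce, and make monic.

G = {b^{2} - 4, a - 1}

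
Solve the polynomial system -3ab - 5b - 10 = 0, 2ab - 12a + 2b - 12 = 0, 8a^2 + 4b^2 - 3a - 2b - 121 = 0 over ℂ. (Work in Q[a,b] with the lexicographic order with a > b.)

{(-1, -5)}

Compute a lex Gröbner basis by Buchberger's algorithm.
f_1 = -3ab - 5b - 10, LT = ab.
f_2 = 2ab - 12a + 2b - 12, LT = ab.
f_3 = 8a^2 - 3a + 4b^2 - 2b - 121, LT = a^2.

S(f_1,f_2): lcm = ab. S = 6a + 2/3b + 28/3.
  leading term a: no divisor's leading term divides it; move 6a to the remainder.
  leading term b: no divisor's leading term divides it; move 2/3b to the remainder.
  leading term 1: no divisor's leading term divides it; move 28/3 to the remainder.
  remainder 6a + 2/3b + 28/3 ≠ 0; add h_4 = 6a + 2/3b + 28/3 to the basis.

S(f_1,f_3): lcm = a^2b. S = 49/24ab + 10/3a - 1/2b^3 + 1/4b^2 + 121/8b.
  leading term ab: subtract (-49/72)·f_1 from 49/24ab + 10/3a - 1/2b^3 + 1/4b^2 + 121/8b → 10/3a - 1/2b^3 + 1/4b^2 + 211/18b - 245/36
  leading term a: subtract (5/9)·h_4 from 10/3a - 1/2b^3 + 1/4b^2 + 211/18b - 245/36 → -1/2b^3 + 1/4b^2 + 613/54b - 1295/108
  leading term b^3: no divisor's leading term divides it; move -1/2b^3 to the remainder.
  leading term b^2: no divisor's leading term divides it; move 1/4b^2 to the remainder.
  leading term b: no divisor's leading term divides it; move 613/54b to the remainder.
  leading term 1: no divisor's leading term divides it; move -1295/108 to the remainder.
  remainder -1/2b^3 + 1/4b^2 + 613/54b - 1295/108 ≠ 0; add h_5 = -1/2b^3 + 1/4b^2 + 613/54b - 1295/108 to the basis.

S(f_2,f_3): lcm = a^2b. S = -6a^2 + 11/8ab - 6a - 1/2b^3 + 1/4b^2 + 121/8b.
  leading term a^2: subtract (-3/4)·f_3 from -6a^2 + 11/8ab - 6a - 1/2b^3 + 1/4b^2 + 121/8b → 11/8ab - 33/4a - 1/2b^3 + 13/4b^2 + 109/8b - 363/4
  leading term ab: subtract (-11/24)·f_1 from 11/8ab - 33/4a - 1/2b^3 + 13/4b^2 + 109/8b - 363/4 → -33/4a - 1/2b^3 + 13/4b^2 + 34/3b - 286/3
  leading term a: subtract (-11/8)·h_4 from -33/4a - 1/2b^3 + 13/4b^2 + 34/3b - 286/3 → -1/2b^3 + 13/4b^2 + 49/4b - 165/2
  leading term b^3: subtract (1)·h_5 from -1/2b^3 + 13/4b^2 + 49/4b - 165/2 → 3b^2 + 97/108b - 7615/108
  leading term b^2: no divisor's leading term divides it; move 3b^2 to the remainder.
  leading term b: no divisor's leading term divides it; move 97/108b to the remainder.
  leading term 1: no divisor's leading term divides it; move -7615/108 to the remainder.
  remainder 3b^2 + 97/108b - 7615/108 ≠ 0; add h_6 = 3b^2 + 97/108b - 7615/108 to the basis.

S(f_1,h_4): lcm = ab. S = -1/9b^2 + 1/9b + 10/3.
  leading term b^2: subtract (-1/27)·h_6 from -1/9b^2 + 1/9b + 10/3 → 421/2916b + 2105/2916
  leading term b: no divisor's leading term divides it; move 421/2916b to the remainder.
  leading term 1: no divisor's leading term divides it; move 2105/2916 to the remainder.
  remainder 421/2916b + 2105/2916 ≠ 0; add h_7 = 421/2916b + 2105/2916 to the basis.

The other S-polynomials (S(f_2,h_4), S(f_3,h_4), S(f_1,h_5), S(f_2,h_5), S(f_3,h_5), S(h_4,h_5), S(f_1,h_6), S(f_2,h_6), S(f_3,h_6), S(h_4,h_6), S(h_5,h_6), S(f_1,h_7), S(f_2,h_7), S(f_3,h_7), S(h_4,h_7), S(h_5,h_7), S(h_6,h_7)) all reduce to 0 modulo the current basis, so we have a Gröbner basis.
Inter-reduce: drop elements whose leading term is divisible by another's, tail-reduce, and make monic.
Reduced Gröbner basis: {a + 1, b + 5}.

Since the basis is lex-ordered, b + 5 is univariate in b. Its roots are {-5}. Back-substituting each root into the other basis elements fixes the other coordinates.
  b = -5: the earlier basis element becomes a + 1 = 0, giving a = -1 — point (-1, -5).
This is the nonlinear analogue of row-reducing a linear system.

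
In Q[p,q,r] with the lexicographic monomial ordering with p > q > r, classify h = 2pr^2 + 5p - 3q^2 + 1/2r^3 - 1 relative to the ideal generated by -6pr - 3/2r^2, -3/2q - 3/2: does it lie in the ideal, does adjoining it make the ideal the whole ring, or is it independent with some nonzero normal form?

2pr^2 + 5p - 3q^2 + 1/2r^3 - 1 is independent of I; its normal form modulo I is 5p - 4.

First compute the reduced Gröbner basis of I by Buchberger's algorithm.
f_1 = -6pr - 3/2r^2, LT = pr.
f_2 = -3/2q - 3/2, LT = q.

The S-polynomials (S(f_1,f_2)) all reduce to 0 modulo the current basis, so we have a Gröbner basis.
Inter-reduce: drop elements whose leading term is divisible by another's, tail-reduce, and make monic.
Reduced Gröbner basis: {pr + 1/4r^2, q + 1}.
Label its elements g_1 = pr + 1/4r^2, g_2 = q + 1.

Reduce h = 2pr^2 + 5p - 3q^2 + 1/2r^3 - 1 modulo G:
  leading term pr^2: subtract (2r)·g_1 from 2pr^2 + 5p - 3q^2 + 1/2r^3 - 1 → 5p - 3q^2 - 1
  leading term p: no divisor's leading term divides it; move 5p to the remainder.
  leading term q^2: subtract (-3q)·g_2 from -3q^2 - 1 → 3q - 1
  leading term q: subtract (3)·g_2 from 3q - 1 → -4
  leading term 1: no divisor's leading term divides it; move -4 to the remainder.
  normal form = 5p - 4.
The normal form is nonzero, so h ∉ I. Since h minus its normal form lies in I, I + (h) = I + (n) where n = 5p - 4; decide whether this ideal is the whole ring.
Run Buchberger on G together with n (pairs among the g_i already reduce to 0 since G is a Gröbner basis):
g_1 = pr + 1/4r^2, LT = pr.
g_2 = q + 1, LT = q.
n = 5p - 4, LT = p.

S(g_1,n): lcm = pr. S = 1/4r^2 + 4/5r.
  leading term r^2: no divisor's leading term divides it; move 1/4r^2 to the remainder.
  leading term r: no divisor's leading term divides it; move 4/5r to the remainder.
  remainder 1/4r^2 + 4/5r ≠ 0; add m_4 = 1/4r^2 + 4/5r to the basis.

The other S-polynomials (S(g_1,g_2), S(g_2,n), S(g_1,m_4), S(g_2,m_4), S(n,m_4)) all reduce to 0 modulo the current basis, so we have a Gröbner basis.
Inter-reduce: drop elements whose leading term is divisible by another's, tail-reduce, and make monic.
Reduced Gröbner basis: {p - 4/5, q + 1, r^2 + 16/5r}.
The reduced Gröbner basis of I + (h) is {p - 4/5, q + 1, r^2 + 16/5r} ≠ {1}, a proper ideal, so the enlarged system stays consistent: h is independent of I, with normal form 5p - 4.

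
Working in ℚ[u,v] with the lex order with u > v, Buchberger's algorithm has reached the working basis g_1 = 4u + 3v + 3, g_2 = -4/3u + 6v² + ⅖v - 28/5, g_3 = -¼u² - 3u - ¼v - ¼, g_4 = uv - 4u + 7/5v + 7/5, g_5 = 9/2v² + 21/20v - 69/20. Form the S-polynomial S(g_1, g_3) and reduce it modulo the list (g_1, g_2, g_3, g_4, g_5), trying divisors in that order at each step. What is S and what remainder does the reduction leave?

S(g_1, g_3) = ¾uv - 45/4u - v - 1; remainder on division = 1121/160v + 1121/160.

lcm(LM(g_1), LM(g_3)) = u².
S = (lcm/LT(g_1))·g_1 − (lcm/LT(g_3))·g_3 = ¾uv - 45/4u - v - 1.
Reduce S modulo (g_1, g_2, g_3, g_4, g_5) in that order:
  leading term uv: subtract (3/16v)·g_1 from ¾uv - 45/4u - v - 1 → -45/4u - 9/16v² - 25/16v - 1
  leading term u: subtract (-45/16)·g_1 from -45/4u - 9/16v² - 25/16v - 1 → -9/16v² + 55/8v + 119/16
  leading term v²: subtract (-⅛)·g_5 from -9/16v² + 55/8v + 119/16 → 1121/160v + 1121/160
  leading term v: no divisor's leading term divides it; move 1121/160v to the remainder.
  leading term 1: no divisor's leading term divides it; move 1121/160 to the remainder.
The remainder 1121/160v + 1121/160 is nonzero, so it would be added as the next basis element.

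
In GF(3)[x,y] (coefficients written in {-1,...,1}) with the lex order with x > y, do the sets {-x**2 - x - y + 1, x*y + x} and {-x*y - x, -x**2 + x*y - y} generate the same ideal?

No, the ideals differ.

Two ideals are equal iff their reduced Gröbner bases coincide (the reduced basis is unique for a fixed ordering).
Buchberger on the first generating set:
f_1 = -x**2 - x - y + 1, LT = x**2.
f_2 = x*y + x, LT = x*y.

S(f_1,f_2): lcm = x**2*y. S = -x**2 + x*y + y**2 - y.
  leading term x**2: subtract (1)·f_1 from -x**2 + x*y + y**2 - y → x*y + x + y**2 - 1
  leading term x*y: subtract (1)·f_2 from x*y + x + y**2 - 1 → y**2 - 1
  leading term y**2: no divisor's leading term divides it; move y**2 to the remainder.
  leading term 1: no divisor's leading term divides it; move -1 to the remainder.
  remainder y**2 - 1 ≠ 0; add g_3 = y**2 - 1 to the basis.

S(f_1,g_3): leading monomials are coprime, so the S-polynomial reduces to 0 (Buchberger's first criterion).
S(f_2,g_3): lcm = x*y**2. S = x*y + x.
  leading term x*y: subtract (1)·f_2 from x*y + x → 0
  remainder 0.

Every S-polynomial of the final basis reduces to 0, so we have a Gröbner basis.
Inter-reduce: drop elements whose leading term is divisible by another's, tail-reduce, and make monic.
Reduced Gröbner basis: {x**2 + x + y - 1, x*y + x, y**2 - 1}.

Buchberger on the second generating set:
h_1 = -x*y - x, LT = x*y.
h_2 = -x**2 + x*y - y, LT = x**2.

S(h_1,h_2): lcm = x**2*y. S = x**2 + x*y**2 - y**2.
  leading term x**2: subtract (-1)·h_2 from x**2 + x*y**2 - y**2 → x*y**2 + x*y - y**2 - y
  leading term x*y**2: subtract (-y)·h_1 from x*y**2 + x*y - y**2 - y → -y**2 - y
  leading term y**2: no divisor's leading term divides it; move -y**2 to the remainder.
  leading term y: no divisor's leading term divides it; move -y to the remainder.
  remainder -y**2 - y ≠ 0; add k_3 = -y**2 - y to the basis.

S(h_1,k_3): lcm = x*y**2. S = 0.
  remainder 0.

S(h_2,k_3): leading monomials are coprime, so the S-polynomial reduces to 0 (Buchberger's first criterion).
Every S-polynomial of the final basis reduces to 0, so we have a Gröbner basis.
Inter-reduce: drop elements whose leading term is divisible by another's, tail-reduce, and make monic.
Reduced Gröbner basis: {x**2 + x + y, x*y + x, y**2 + y}.

These differ, so the ideals are not equal.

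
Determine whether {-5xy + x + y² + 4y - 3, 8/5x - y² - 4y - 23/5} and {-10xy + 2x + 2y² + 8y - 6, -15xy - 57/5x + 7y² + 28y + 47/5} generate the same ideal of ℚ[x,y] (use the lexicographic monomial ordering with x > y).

No, the ideals differ.

Two ideals are equal iff their reduced Gröbner bases coincide (the reduced basis is unique for a fixed ordering).
Buchberger on the first generating set:
f_1 = -5xy + x + y² + 4y - 3, LT = xy.
f_2 = 8/5x - y² - 4y - 23/5, LT = x.

S(f_1,f_2): lcm = xy. S = -⅕x + ⅝y³ + 23/10y² + 83/40y + ⅗.
  reduce S modulo (f_1, f_2):
  remainder ⅝y³ + 87/40y² + 63/40y + 1/40 ≠ 0; add g_3 = ⅝y³ + 87/40y² + 63/40y + 1/40 to the basis.

The other S-polynomials (S(f_1,g_3), S(f_2,g_3)) all reduce to 0 modulo the current basis, so we have a Gröbner basis.
Inter-reduce: drop elements whose leading term is divisible by another's, tail-reduce, and make monic.
Reduced Gröbner basis: {x - ⅝y² - 5/2y - 23/8, y³ + 87/25y² + 63/25y + 1/25}.

Buchberger on the second generating set:
h_1 = -10xy + 2x + 2y² + 8y - 6, LT = xy.
h_2 = -15xy - 57/5x + 7y² + 28y + 47/5, LT = xy.

S(h_1,h_2): lcm = xy. S = -24/25x + 4/15y² + 16/15y + 92/75.
  reduce S modulo (h_1, h_2):
  remainder -24/25x + 4/15y² + 16/15y + 92/75 ≠ 0; add k_3 = -24/25x + 4/15y² + 16/15y + 92/75 to the basis.

S(h_1,k_3): lcm = xy. S = -⅕x + 5/18y³ + 41/45y² + 43/90y + ⅗.
  reduce S modulo (h_1, h_2, k_3):
  remainder 5/18y³ + 77/90y² + 23/90y + 31/90 ≠ 0; add k_4 = 5/18y³ + 77/90y² + 23/90y + 31/90 to the basis.

The other S-polynomials (S(h_2,k_3), S(h_1,k_4), S(h_2,k_4), S(k_3,k_4)) all reduce to 0 modulo the current basis, so we have a Gröbner basis.
Inter-reduce: drop elements whose leading term is divisible by another's, tail-reduce, and make monic.
Reduced Gröbner basis: {x - 5/18y² - 10/9y - 23/18, y³ + 77/25y² + 23/25y + 31/25}.

These differ, so the ideals are not equal.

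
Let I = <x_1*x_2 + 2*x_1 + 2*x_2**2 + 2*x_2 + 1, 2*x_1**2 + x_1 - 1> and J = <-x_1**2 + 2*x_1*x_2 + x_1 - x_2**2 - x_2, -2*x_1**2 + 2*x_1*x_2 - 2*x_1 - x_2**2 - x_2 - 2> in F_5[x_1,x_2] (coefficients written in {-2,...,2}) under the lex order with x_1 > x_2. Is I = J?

Equality of ideals is decidable: compute both reduced Gröbner bases (unique for the ordering) and check whether they agree.
Buchberger on the first generating set:
f_1 = x_1*x_2 + 2*x_1 + 2*x_2**2 + 2*x_2 + 1, LT = x_1*x_2.
f_2 = 2*x_1**2 + x_1 - 1, LT = x_1**2.

S(f_1,f_2): lcm = x_1**2*x_2. S = 2*x_1**2 + 2*x_1*x_2**2 - x_1*x_2 + x_1 - 2*x_2.
  leading term x_1**2: subtract (1)·f_2 from 2*x_1**2 + 2*x_1*x_2**2 - x_1*x_2 + x_1 - 2*x_2 → 2*x_1*x_2**2 - x_1*x_2 - 2*x_2 + 1
  leading term x_1*x_2**2: subtract (2*x_2)·f_1 from 2*x_1*x_2**2 - x_1*x_2 - 2*x_2 + 1 → x_2**3 + x_2**2 + x_2 + 1
  leading term x_2**3: no divisor's leading term divides it; move x_2**3 to the remainder.
  leading term x_2**2: no divisor's leading term divides it; move x_2**2 to the remainder.
  leading term x_2: no divisor's leading term divides it; move x_2 to the remainder.
  leading term 1: no divisor's leading term divides it; move 1 to the remainder.
  remainder x_2**3 + x_2**2 + x_2 + 1 ≠ 0; add g_3 = x_2**3 + x_2**2 + x_2 + 1 to the basis.

The other S-polynomials (S(f_1,g_3), S(f_2,g_3)) all reduce to 0 modulo the current basis, so we have a Gröbner basis.
Inter-reduce: drop elements whose leading term is divisible by another's, tail-reduce, and make monic.
Reduced Gröbner basis: {x_1**2 - 2*x_1 + 2, x_1*x_2 + 2*x_1 + 2*x_2**2 + 2*x_2 + 1, x_2**3 + x_2**2 + x_2 + 1}.

Buchberger on the second generating set:
h_1 = -x_1**2 + 2*x_1*x_2 + x_1 - x_2**2 - x_2, LT = x_1**2.
h_2 = -2*x_1**2 + 2*x_1*x_2 - 2*x_1 - x_2**2 - x_2 - 2, LT = x_1**2.

S(h_1,h_2): lcm = x_1**2. S = -x_1*x_2 - 2*x_1 - 2*x_2**2 - 2*x_2 - 1.
  leading term x_1*x_2: no divisor's leading term divides it; move -x_1*x_2 to the remainder.
  leading term x_1: no divisor's leading term divides it; move -2*x_1 to the remainder.
  leading term x_2**2: no divisor's leading term divides it; move -2*x_2**2 to the remainder.
  leading term x_2: no divisor's leading term divides it; move -2*x_2 to the remainder.
  leading term 1: no divisor's leading term divides it; move -1 to the remainder.
  remainder -x_1*x_2 - 2*x_1 - 2*x_2**2 - 2*x_2 - 1 ≠ 0; add k_3 = -x_1*x_2 - 2*x_1 - 2*x_2**2 - 2*x_2 - 1 to the basis.

S(h_1,k_3): lcm = x_1**2*x_2. S = -2*x_1**2 + x_1*x_2**2 + 2*x_1*x_2 - x_1 + x_2**3 + x_2**2.
  leading term x_1**2: subtract (2)·h_1 from -2*x_1**2 + x_1*x_2**2 + 2*x_1*x_2 - x_1 + x_2**3 + x_2**2 → x_1*x_2**2 - 2*x_1*x_2 + 2*x_1 + x_2**3 - 2*x_2**2 + 2*x_2
  leading term x_1*x_2**2: subtract (-x_2)·k_3 from x_1*x_2**2 - 2*x_1*x_2 + 2*x_1 + x_2**3 - 2*x_2**2 + 2*x_2 → x_1*x_2 + 2*x_1 - x_2**3 + x_2**2 + x_2
  leading term x_1*x_2: subtract (-1)·k_3 from x_1*x_2 + 2*x_1 - x_2**3 + x_2**2 + x_2 → -x_2**3 - x_2**2 - x_2 - 1
  leading term x_2**3: no divisor's leading term divides it; move -x_2**3 to the remainder.
  leading term x_2**2: no divisor's leading term divides it; move -x_2**2 to the remainder.
  leading term x_2: no divisor's leading term divides it; move -x_2 to the remainder.
  leading term 1: no divisor's leading term divides it; move -1 to the remainder.
  remainder -x_2**3 - x_2**2 - x_2 - 1 ≠ 0; add k_4 = -x_2**3 - x_2**2 - x_2 - 1 to the basis.

The other S-polynomials (S(h_2,k_3), S(h_1,k_4), S(h_2,k_4), S(k_3,k_4)) all reduce to 0 modulo the current basis, so we have a Gröbner basis.
Inter-reduce: drop elements whose leading term is divisible by another's, tail-reduce, and make monic.
Reduced Gröbner basis: {x_1**2 - 2*x_1 + 2, x_1*x_2 + 2*x_1 + 2*x_2**2 + 2*x_2 + 1, x_2**3 + x_2**2 + x_2 + 1}.

The two bases agree; hence the ideals are identical.

Yes, the ideals are equal.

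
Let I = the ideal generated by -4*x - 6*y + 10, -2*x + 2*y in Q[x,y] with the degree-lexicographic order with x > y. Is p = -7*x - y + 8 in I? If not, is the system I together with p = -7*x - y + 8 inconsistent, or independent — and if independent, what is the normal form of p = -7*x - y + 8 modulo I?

First compute the reduced Gröbner basis of I by Buchberger's algorithm.
f_1 = -4*x - 6*y + 10, LT = x.
f_2 = -2*x + 2*y, LT = x.

S(f_1,f_2): lcm = x. S = 5/2*y - 5/2.
  leading term y: no divisor's leading term divides it; move 5/2*y to the remainder.
  leading term 1: no divisor's leading term divides it; move -5/2 to the remainder.
  remainder 5/2*y - 5/2 ≠ 0; add h_3 = 5/2*y - 5/2 to the basis.

The other S-polynomials (S(f_1,h_3), S(f_2,h_3)) all reduce to 0 modulo the current basis, so we have a Gröbner basis.
Inter-reduce: drop elements whose leading term is divisible by another's, tail-reduce, and make monic.
Reduced Gröbner basis: {x - 1, y - 1}.
Label its elements g_1 = x - 1, g_2 = y - 1.

Reduce p = -7*x - y + 8 modulo G:
  leading term x: subtract (-7)·g_1 from -7*x - y + 8 → -y + 1
  leading term y: subtract (-1)·g_2 from -y + 1 → 0
  normal form = 0.
Since the normal form is 0, p ∈ I.

-7*x - y + 8 lies in I (it reduces to 0).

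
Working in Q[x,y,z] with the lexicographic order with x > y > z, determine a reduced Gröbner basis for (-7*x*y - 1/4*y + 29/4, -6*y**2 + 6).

f_1 = -7*x*y - 1/4*y + 29/4, LT = x*y.
f_2 = -6*y**2 + 6, LT = y**2.

S(f_1,f_2): lcm = x*y**2. S = x + 1/28*y**2 - 29/28*y.
  leading term x: no divisor's leading term divides it; move x to the remainder.
  leading term y**2: subtract (-1/168)·f_2 from 1/28*y**2 - 29/28*y → -29/28*y + 1/28
  leading term y: no divisor's leading term divides it; move -29/28*y to the remainder.
  leading term 1: no divisor's leading term divides it; move 1/28 to the remainder.
  remainder x - 29/28*y + 1/28 ≠ 0; add g_3 = x - 29/28*y + 1/28 to the basis.

The other S-polynomials (S(f_1,g_3), S(f_2,g_3)) all reduce to 0 modulo the current basis, so we have a Gröbner basis.
Inter-reduce: drop elements whose leading term is divisible by another's, tail-reduce, and make monic.

G = {x - 29/28*y + 1/28, y**2 - 1}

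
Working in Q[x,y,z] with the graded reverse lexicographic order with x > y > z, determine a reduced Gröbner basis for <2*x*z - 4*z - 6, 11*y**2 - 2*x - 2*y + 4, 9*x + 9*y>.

f_1 = 2*x*z - 4*z - 6, LT = x*z.
f_2 = 11*y**2 - 2*x - 2*y + 4, LT = y**2.
f_3 = 9*x + 9*y, LT = x.

S(f_1,f_2): leading monomials are coprime, so the S-polynomial reduces to 0 (Buchberger's first criterion).
S(f_1,f_3): lcm = x*z. S = -y*z - 2*z - 3.
  leading term y*z: no divisor's leading term divides it; move -y*z to the remainder.
  leading term z: no divisor's leading term divides it; move -2*z to the remainder.
  leading term 1: no divisor's leading term divides it; move -3 to the remainder.
  remainder -y*z - 2*z - 3 ≠ 0; add g_4 = -y*z - 2*z - 3 to the basis.

S(f_2,f_3): leading monomials are coprime, so the S-polynomial reduces to 0 (Buchberger's first criterion).
S(f_1,g_4): lcm = x*y*z. S = -2*x*z - 2*y*z - 3*x - 3*y.
  leading term x*z: subtract (-1)·f_1 from -2*x*z - 2*y*z - 3*x - 3*y → -2*y*z - 3*x - 3*y - 4*z - 6
  leading term y*z: subtract (2)·g_4 from -2*y*z - 3*x - 3*y - 4*z - 6 → -3*x - 3*y
  leading term x: subtract (-1/3)·f_3 from -3*x - 3*y → 0
  remainder 0.

S(f_2,g_4): lcm = y**2*z. S = -2/11*x*z - 24/11*y*z - 3*y + 4/11*z.
  leading term x*z: subtract (-1/11)·f_1 from -2/11*x*z - 24/11*y*z - 3*y + 4/11*z → -24/11*y*z - 3*y - 6/11
  leading term y*z: subtract (24/11)·g_4 from -24/11*y*z - 3*y - 6/11 → -3*y + 48/11*z + 6
  leading term y: no divisor's leading term divides it; move -3*y to the remainder.
  leading term z: no divisor's leading term divides it; move 48/11*z to the remainder.
  leading term 1: no divisor's leading term divides it; move 6 to the remainder.
  remainder -3*y + 48/11*z + 6 ≠ 0; add g_5 = -3*y + 48/11*z + 6 to the basis.

S(f_3,g_4): leading monomials are coprime, so the S-polynomial reduces to 0 (Buchberger's first criterion).
S(f_1,g_5): leading monomials are coprime, so the S-polynomial reduces to 0 (Buchberger's first criterion).
S(f_2,g_5): lcm = y**2. S = 16/11*y*z - 2/11*x + 20/11*y + 4/11.
  leading term y*z: subtract (-16/11)·g_4 from 16/11*y*z - 2/11*x + 20/11*y + 4/11 → -2/11*x + 20/11*y - 32/11*z - 4
  leading term x: subtract (-2/99)·f_3 from -2/11*x + 20/11*y - 32/11*z - 4 → 2*y - 32/11*z - 4
  leading term y: subtract (-2/3)·g_5 from 2*y - 32/11*z - 4 → 0
  remainder 0.

S(f_3,g_5): leading monomials are coprime, so the S-polynomial reduces to 0 (Buchberger's first criterion).
S(g_4,g_5): lcm = y*z. S = 16/11*z**2 + 4*z + 3.
  leading term z**2: no divisor's leading term divides it; move 16/11*z**2 to the remainder.
  leading term z: no divisor's leading term divides it; move 4*z to the remainder.
  leading term 1: no divisor's leading term divides it; move 3 to the remainder.
  remainder 16/11*z**2 + 4*z + 3 ≠ 0; add g_6 = 16/11*z**2 + 4*z + 3 to the basis.

S(f_1,g_6): lcm = x*z**2. S = -11/4*x*z - 2*z**2 - 33/16*x - 3*z.
  leading term x*z: subtract (-11/8)·f_1 from -11/4*x*z - 2*z**2 - 33/16*x - 3*z → -2*z**2 - 33/16*x - 17/2*z - 33/4
  leading term z**2: subtract (-11/8)·g_6 from -2*z**2 - 33/16*x - 17/2*z - 33/4 → -33/16*x - 3*z - 33/8
  leading term x: subtract (-11/48)·f_3 from -33/16*x - 3*z - 33/8 → 33/16*y - 3*z - 33/8
  leading term y: subtract (-11/16)·g_5 from 33/16*y - 3*z - 33/8 → 0
  remainder 0.

S(f_2,g_6): leading monomials are coprime, so the S-polynomial reduces to 0 (Buchberger's first criterion).
S(f_3,g_6): leading monomials are coprime, so the S-polynomial reduces to 0 (Buchberger's first criterion).
S(g_4,g_6): lcm = y*z**2. S = -11/4*y*z + 2*z**2 - 33/16*y + 3*z.
  leading term y*z: subtract (11/4)·g_4 from -11/4*y*z + 2*z**2 - 33/16*y + 3*z → 2*z**2 - 33/16*y + 17/2*z + 33/4
  leading term z**2: subtract (11/8)·g_6 from 2*z**2 - 33/16*y + 17/2*z + 33/4 → -33/16*y + 3*z + 33/8
  leading term y: subtract (11/16)·g_5 from -33/16*y + 3*z + 33/8 → 0
  remainder 0.

S(g_5,g_6): leading monomials are coprime, so the S-polynomial reduces to 0 (Buchberger's first criterion).
Every S-polynomial of the final basis reduces to 0, so we have a Gröbner basis.
Inter-reduce: drop elements whose leading term is divisible by another's, tail-reduce, and make monic.

G = {z**2 + 11/4*z + 33/16, x + 16/11*z + 2, y - 16/11*z - 2}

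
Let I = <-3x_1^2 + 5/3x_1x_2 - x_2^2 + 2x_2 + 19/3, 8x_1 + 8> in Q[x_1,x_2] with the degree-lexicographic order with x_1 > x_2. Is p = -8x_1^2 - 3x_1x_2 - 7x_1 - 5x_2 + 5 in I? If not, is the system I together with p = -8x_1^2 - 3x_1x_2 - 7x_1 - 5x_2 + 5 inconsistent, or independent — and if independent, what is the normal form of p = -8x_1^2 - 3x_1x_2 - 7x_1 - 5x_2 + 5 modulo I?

First compute the reduced Gröbner basis of I by Buchberger's algorithm.
f_1 = -3x_1^2 + 5/3x_1x_2 - x_2^2 + 2x_2 + 19/3, LT = x_1^2.
f_2 = 8x_1 + 8, LT = x_1.

S(f_1,f_2): lcm = x_1^2. S = -5/9x_1x_2 + 1/3x_2^2 - x_1 - 2/3x_2 - 19/9.
  reduce S modulo (f_1, f_2):
  remainder 1/3x_2^2 - 1/9x_2 - 10/9 ≠ 0; add h_3 = 1/3x_2^2 - 1/9x_2 - 10/9 to the basis.

The other S-polynomials (S(f_1,h_3), S(f_2,h_3)) all reduce to 0 modulo the current basis, so we have a Gröbner basis.
Inter-reduce: drop elements whose leading term is divisible by another's, tail-reduce, and make monic.
Reduced Gröbner basis: {x_2^2 - 1/3x_2 - 10/3, x_1 + 1}.
Label its elements g_1 = x_2^2 - 1/3x_2 - 10/3, g_2 = x_1 + 1.

Reduce p = -8x_1^2 - 3x_1x_2 - 7x_1 - 5x_2 + 5 modulo G:
  leading term x_1^2: subtract (-8x_1)·g_2 from -8x_1^2 - 3x_1x_2 - 7x_1 - 5x_2 + 5 → -3x_1x_2 + x_1 - 5x_2 + 5
  leading term x_1x_2: subtract (-3x_2)·g_2 from -3x_1x_2 + x_1 - 5x_2 + 5 → x_1 - 2x_2 + 5
  leading term x_1: subtract (1)·g_2 from x_1 - 2x_2 + 5 → -2x_2 + 4
  leading term x_2: no divisor's leading term divides it; move -2x_2 to the remainder.
  leading term 1: no divisor's leading term divides it; move 4 to the remainder.
  normal form = -2x_2 + 4.
The normal form is nonzero, so p ∉ I. Since p minus its normal form lies in I, I + (p) = I + (r) where r = -2x_2 + 4; decide whether this ideal is the whole ring.
Run Buchberger on G together with r (pairs among the g_i already reduce to 0 since G is a Gröbner basis):
g_1 = x_2^2 - 1/3x_2 - 10/3, LT = x_2^2.
g_2 = x_1 + 1, LT = x_1.
r = -2x_2 + 4, LT = x_2.

The S-polynomials (S(g_1,g_2), S(g_1,r), S(g_2,r)) all reduce to 0 modulo the current basis, so we have a Gröbner basis.
Inter-reduce: drop elements whose leading term is divisible by another's, tail-reduce, and make monic.
Reduced Gröbner basis: {x_1 + 1, x_2 - 2}.
The reduced Gröbner basis of I + (p) is {x_1 + 1, x_2 - 2} ≠ {1}, a proper ideal, so the enlarged system stays consistent: p is independent of I, with normal form -2x_2 + 4.

Ideal membership is decidable via reduction modulo a Gröbner basis.

-8x_1^2 - 3x_1x_2 - 7x_1 - 5x_2 + 5 is independent of I; its normal form modulo I is -2x_2 + 4.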